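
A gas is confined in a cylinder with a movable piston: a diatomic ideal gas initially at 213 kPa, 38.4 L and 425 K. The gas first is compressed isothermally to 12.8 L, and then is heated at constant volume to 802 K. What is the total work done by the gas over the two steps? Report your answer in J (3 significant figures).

Step 1 (isothermal): W = P₁V₁ ln(V₂/V₁) = (8179) ln(12.8/38.4) = -8986 J.
Step 2 (isochoric): W = 0 (constant volume).
W_total = -8986 + 0 = -8986 J.

W_total ≈ -8990 J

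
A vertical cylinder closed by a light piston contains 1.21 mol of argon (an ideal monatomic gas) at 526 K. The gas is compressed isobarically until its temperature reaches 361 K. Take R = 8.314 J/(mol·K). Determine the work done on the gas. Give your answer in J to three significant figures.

Isobaric: W = P ΔV = nR ΔT.
W = (1.21)(8.314)(361 − 526) = -1660 J.
Work on gas = −W_by = 1660 J.

W ≈ 1660 J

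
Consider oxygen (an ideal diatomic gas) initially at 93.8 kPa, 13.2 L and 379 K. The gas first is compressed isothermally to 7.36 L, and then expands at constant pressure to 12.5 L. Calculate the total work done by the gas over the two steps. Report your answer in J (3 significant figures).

Step 1 (isothermal): W = P₁V₁ ln(V₂/V₁) = (1238) ln(7.36/13.2) = -723.3 J.
After step 1: P = 168.2 kPa, V = 7.36 L, T = 379 K.
Step 2 (isobaric): W = PΔV = (168.2 kPa)(12.5 − 7.36 L) = 864.7 J.
W_total = -723.3 + 864.7 = 141.4 J.

W_total ≈ 141 J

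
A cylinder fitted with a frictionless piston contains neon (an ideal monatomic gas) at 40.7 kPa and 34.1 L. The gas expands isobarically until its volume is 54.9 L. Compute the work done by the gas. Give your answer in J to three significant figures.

Isobaric: W = P ΔV.
W = (40.7 kPa)(54.9 − 34.1 L) = (40.7)(20.8) = 846.6 J.

W ≈ 847 J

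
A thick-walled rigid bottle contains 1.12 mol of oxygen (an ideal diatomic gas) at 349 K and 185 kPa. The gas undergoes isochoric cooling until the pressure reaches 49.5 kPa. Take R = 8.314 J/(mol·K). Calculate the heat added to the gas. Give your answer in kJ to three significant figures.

Constant volume ⇒ W = 0, so Q = ΔU = nCᵥΔT with Cᵥ = 5R/2 = 20.79 J/(mol·K).
At constant V, T₂/T₁ = P₂/P₁ ⇒ ΔT = T₁(P₂/P₁ − 1) = 349·(49.5/185 − 1) = -255.6 K.
ΔU = (1.12)(20.79)(-255.6) = -5951 J.

Q ≈ -5.95 kJ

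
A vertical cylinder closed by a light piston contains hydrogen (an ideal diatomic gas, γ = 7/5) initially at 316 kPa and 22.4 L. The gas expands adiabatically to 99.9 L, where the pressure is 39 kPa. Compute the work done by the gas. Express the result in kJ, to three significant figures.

Adiabatic: W = (P₁V₁ − P₂V₂)/(γ − 1) with γ = 7/5.
P₁V₁ = 7078 J, P₂V₂ = 3896 J.
W = (7078 − 3896) / 0.4 = 7956 J.

W ≈ 7.96 kJ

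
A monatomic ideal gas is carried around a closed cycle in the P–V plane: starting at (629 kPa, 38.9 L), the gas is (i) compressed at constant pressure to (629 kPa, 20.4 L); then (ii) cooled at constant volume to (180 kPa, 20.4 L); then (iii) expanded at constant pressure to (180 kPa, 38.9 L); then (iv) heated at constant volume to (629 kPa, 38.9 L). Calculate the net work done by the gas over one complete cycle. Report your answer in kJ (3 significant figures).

Constant-volume legs do no work.
W(i) = (629)(20.4 − 38.9) = -11636 J; W(iii) = (180)(38.9 − 20.4) = 3330 J.
W_net = -11636 + 3330 = -8306 J (the counter-clockwise enclosed area).

W_net ≈ -8.31 kJ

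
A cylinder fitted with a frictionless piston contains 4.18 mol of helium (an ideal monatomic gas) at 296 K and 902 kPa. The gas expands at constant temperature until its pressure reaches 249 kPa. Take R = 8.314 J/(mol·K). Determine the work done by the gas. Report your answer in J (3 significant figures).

W ≈ 13200 J

Isothermal process: W = nRT ln(V₂/V₁) = nRT ln(P₁/P₂).
W = (4.18)(8.314)(296) × ln(902/249)
  = 10287 × ln(3.622) = 10287 × 1.287
W_by_gas = 13241 J.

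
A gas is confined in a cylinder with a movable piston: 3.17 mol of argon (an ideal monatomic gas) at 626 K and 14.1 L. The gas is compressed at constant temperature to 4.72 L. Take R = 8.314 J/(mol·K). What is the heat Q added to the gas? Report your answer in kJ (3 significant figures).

Isothermal ⇒ ΔU = 0, so Q = W = nRT ln(V₂/V₁).
Q = (3.17)(8.314)(626) ln(4.72/14.1) = 16498 × -1.094 = -18055 J.

Q ≈ -18.1 kJ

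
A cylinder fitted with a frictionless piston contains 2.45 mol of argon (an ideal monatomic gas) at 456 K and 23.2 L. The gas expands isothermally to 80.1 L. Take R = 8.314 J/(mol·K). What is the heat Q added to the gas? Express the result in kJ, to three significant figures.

Q ≈ 11.5 kJ

Isothermal ⇒ ΔU = 0, so Q = W = nRT ln(V₂/V₁).
Q = (2.45)(8.314)(456) ln(80.1/23.2) = 9288 × 1.239 = 11509 J.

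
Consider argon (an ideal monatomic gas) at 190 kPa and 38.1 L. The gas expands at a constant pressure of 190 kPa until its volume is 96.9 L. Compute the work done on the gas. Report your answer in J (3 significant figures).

Isobaric: W = P ΔV.
W = (190 kPa)(96.9 − 38.1 L) = (190)(58.8) = 11172 J.
Work on gas = −W_by = -11172 J.

W ≈ -11200 J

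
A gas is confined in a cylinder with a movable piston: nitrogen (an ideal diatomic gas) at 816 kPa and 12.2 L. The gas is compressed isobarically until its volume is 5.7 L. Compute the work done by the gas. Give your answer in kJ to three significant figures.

W ≈ -5.30 kJ

Isobaric: W = P ΔV.
W = (816 kPa)(5.7 − 12.2 L) = (816)(-6.5) = -5304 J.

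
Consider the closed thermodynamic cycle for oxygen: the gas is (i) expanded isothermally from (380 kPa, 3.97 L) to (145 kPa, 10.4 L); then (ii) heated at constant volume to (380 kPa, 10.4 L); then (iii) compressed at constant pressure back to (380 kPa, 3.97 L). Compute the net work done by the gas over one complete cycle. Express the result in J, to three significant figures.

Leg (i): W = PᵢVᵢ ln(V_f/Vᵢ) = (1509) ln(10.4/3.97) = 1453 J.
Leg (ii): W = 0.
Leg (iii): W = PΔV = (380)(3.97 − 10.4) = -2443 J.
W_net = 1453 − 2443 = -990.6 J.

W_net ≈ -991 J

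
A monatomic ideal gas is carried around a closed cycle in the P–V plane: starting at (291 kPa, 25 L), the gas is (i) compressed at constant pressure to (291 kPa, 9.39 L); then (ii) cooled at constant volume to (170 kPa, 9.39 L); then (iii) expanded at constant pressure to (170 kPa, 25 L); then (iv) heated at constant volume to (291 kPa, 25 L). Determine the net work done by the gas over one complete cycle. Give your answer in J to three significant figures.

Constant-volume legs do no work.
W(i) = (291)(9.39 − 25) = -4543 J; W(iii) = (170)(25 − 9.39) = 2654 J.
W_net = -4543 + 2654 = -1889 J (the counter-clockwise enclosed area).

W_net ≈ -1890 J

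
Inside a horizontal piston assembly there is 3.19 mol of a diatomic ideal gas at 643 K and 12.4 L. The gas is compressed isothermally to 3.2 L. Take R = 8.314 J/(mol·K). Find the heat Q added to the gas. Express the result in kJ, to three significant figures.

Isothermal ⇒ ΔU = 0, so Q = W = nRT ln(V₂/V₁).
Q = (3.19)(8.314)(643) ln(3.2/12.4) = 17053 × -1.355 = -23100 J.

Q ≈ -23.1 kJ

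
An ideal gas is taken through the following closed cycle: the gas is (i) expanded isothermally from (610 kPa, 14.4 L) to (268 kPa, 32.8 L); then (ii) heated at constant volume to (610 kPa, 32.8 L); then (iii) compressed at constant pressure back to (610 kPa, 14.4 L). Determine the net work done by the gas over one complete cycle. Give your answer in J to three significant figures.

Leg (i): W = PᵢVᵢ ln(V_f/Vᵢ) = (8784) ln(32.8/14.4) = 7231 J.
Leg (ii): W = 0.
Leg (iii): W = PΔV = (610)(14.4 − 32.8) = -11224 J.
W_net = 7231 − 11224 = -3993 J.

W_net ≈ -3990 J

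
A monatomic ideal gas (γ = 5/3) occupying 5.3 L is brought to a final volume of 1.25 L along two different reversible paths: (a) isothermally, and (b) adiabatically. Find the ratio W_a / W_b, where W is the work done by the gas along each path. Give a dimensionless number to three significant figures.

W_a / W_b ≈ 0.595

Path (a) isothermal: W = P₁V₁ ln(V₂/V₁) → W_a/(P₁V₁) = -1.445.
Path (b) adiabatic: W = P₁V₁(1 − (V₁/V₂)^(γ−1))/(γ−1) → W_b/(P₁V₁) = -2.429.
W_a / W_b = -1.445 / -2.429 = 0.5946.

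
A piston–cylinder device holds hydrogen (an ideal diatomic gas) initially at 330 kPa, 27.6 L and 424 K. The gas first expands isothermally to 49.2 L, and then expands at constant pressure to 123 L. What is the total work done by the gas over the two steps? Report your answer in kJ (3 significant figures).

W_total ≈ 18.9 kJ

Step 1 (isothermal): W = P₁V₁ ln(V₂/V₁) = (9108) ln(49.2/27.6) = 5265 J.
After step 1: P = 185.1 kPa, V = 49.2 L, T = 424 K.
Step 2 (isobaric): W = PΔV = (185.1 kPa)(123 − 49.2 L) = 13662 J.
W_total = 5265 + 13662 = 18927 J.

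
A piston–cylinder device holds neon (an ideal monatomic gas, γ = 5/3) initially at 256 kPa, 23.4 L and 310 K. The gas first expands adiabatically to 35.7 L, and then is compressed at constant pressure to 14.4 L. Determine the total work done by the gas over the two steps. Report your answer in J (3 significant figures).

W_total ≈ -492 J

Step 1 (adiabatic): W = (P₁V₁ − P₂V₂)/(γ−1) = (5990 − 4520)/0.667 = 2205 J.
After step 1: P = 126.6 kPa, V = 35.7 L, T = 233.9 K.
Step 2 (isobaric): W = PΔV = (126.6 kPa)(14.4 − 35.7 L) = -2697 J.
W_total = 2205 − 2697 = -491.6 J.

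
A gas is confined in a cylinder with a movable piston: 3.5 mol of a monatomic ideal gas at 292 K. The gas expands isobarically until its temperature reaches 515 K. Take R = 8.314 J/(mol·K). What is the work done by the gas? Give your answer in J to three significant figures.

W ≈ 6490 J

Isobaric: W = P ΔV = nR ΔT.
W = (3.5)(8.314)(515 − 292) = 6489 J.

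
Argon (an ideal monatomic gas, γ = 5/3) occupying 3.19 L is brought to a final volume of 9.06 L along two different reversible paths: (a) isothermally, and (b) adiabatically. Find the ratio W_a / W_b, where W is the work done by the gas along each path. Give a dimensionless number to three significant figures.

Path (a) isothermal: W = P₁V₁ ln(V₂/V₁) → W_a/(P₁V₁) = 1.044.
Path (b) adiabatic: W = P₁V₁(1 − (V₁/V₂)^(γ−1))/(γ−1) → W_b/(P₁V₁) = 0.7521.
W_a / W_b = 1.044 / 0.7521 = 1.388.

W_a / W_b ≈ 1.39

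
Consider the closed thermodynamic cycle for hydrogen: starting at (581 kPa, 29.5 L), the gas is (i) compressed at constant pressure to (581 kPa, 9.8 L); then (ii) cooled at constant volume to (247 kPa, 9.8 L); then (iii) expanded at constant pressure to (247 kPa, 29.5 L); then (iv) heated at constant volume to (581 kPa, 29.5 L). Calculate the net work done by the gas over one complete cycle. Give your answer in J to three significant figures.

Constant-volume legs do no work.
W(i) = (581)(9.8 − 29.5) = -11446 J; W(iii) = (247)(29.5 − 9.8) = 4866 J.
W_net = -11446 + 4866 = -6580 J (the counter-clockwise enclosed area).

W_net ≈ -6580 J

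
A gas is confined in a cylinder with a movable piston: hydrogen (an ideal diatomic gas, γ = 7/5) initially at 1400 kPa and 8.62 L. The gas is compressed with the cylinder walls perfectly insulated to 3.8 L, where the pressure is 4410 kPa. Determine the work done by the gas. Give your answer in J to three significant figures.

Adiabatic: W = (P₁V₁ − P₂V₂)/(γ − 1) with γ = 7/5.
P₁V₁ = 12068 J, P₂V₂ = 16758 J.
W = (12068 − 16758) / 0.4 = -11725 J.

W ≈ -11700 J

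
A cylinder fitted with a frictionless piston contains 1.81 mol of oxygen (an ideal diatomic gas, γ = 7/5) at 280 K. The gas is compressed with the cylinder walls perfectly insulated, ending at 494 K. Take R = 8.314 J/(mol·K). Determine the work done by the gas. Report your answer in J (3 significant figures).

W ≈ -8050 J

Adiabatic ⇒ Q = 0, so W_by = −ΔU = nCᵥ(T₁ − T₂).
Cᵥ = 5R/2 = 20.79 J/(mol·K).
W = (1.81)(20.79)(280 − 494) = -8051 J.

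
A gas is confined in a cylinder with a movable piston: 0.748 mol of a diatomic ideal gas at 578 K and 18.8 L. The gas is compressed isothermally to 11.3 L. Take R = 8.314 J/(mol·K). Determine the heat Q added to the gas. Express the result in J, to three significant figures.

Q ≈ -1830 J

Isothermal ⇒ ΔU = 0, so Q = W = nRT ln(V₂/V₁).
Q = (0.748)(8.314)(578) ln(11.3/18.8) = 3595 × -0.5091 = -1830 J.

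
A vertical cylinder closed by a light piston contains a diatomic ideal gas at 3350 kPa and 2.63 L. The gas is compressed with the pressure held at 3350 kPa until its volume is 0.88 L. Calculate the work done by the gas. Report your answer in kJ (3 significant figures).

W ≈ -5.86 kJ

Isobaric: W = P ΔV.
W = (3350 kPa)(0.88 − 2.63 L) = (3350)(-1.75) = -5862 J.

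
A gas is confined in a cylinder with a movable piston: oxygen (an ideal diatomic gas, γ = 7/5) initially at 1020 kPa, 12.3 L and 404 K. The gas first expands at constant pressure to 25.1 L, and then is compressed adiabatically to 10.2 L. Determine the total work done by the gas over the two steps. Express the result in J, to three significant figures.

Step 1 (isobaric): W = PΔV = (1020 kPa)(25.1 − 12.3 L) = 13056 J.
After step 1: P = 1020 kPa, V = 25.1 L, T = 824.4 K.
Step 2 (adiabatic): W = (P₁V₁ − P₂V₂)/(γ−1) = (25602 − 36703)/0.4 = -27753 J.
W_total = 13056 − 27753 = -14697 J.

W_total ≈ -14700 J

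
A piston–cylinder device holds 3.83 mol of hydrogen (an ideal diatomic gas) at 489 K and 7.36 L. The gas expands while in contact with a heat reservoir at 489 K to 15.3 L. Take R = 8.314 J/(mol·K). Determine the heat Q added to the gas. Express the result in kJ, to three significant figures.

Isothermal ⇒ ΔU = 0, so Q = W = nRT ln(V₂/V₁).
Q = (3.83)(8.314)(489) ln(15.3/7.36) = 15571 × 0.7318 = 11395 J.

Q ≈ 11.4 kJ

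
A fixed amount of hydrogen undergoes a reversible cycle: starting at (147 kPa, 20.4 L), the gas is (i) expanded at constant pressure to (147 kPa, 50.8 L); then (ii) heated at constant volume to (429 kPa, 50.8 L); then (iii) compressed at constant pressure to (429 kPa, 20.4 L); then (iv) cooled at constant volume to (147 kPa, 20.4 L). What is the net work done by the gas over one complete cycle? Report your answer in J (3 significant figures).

Constant-volume legs do no work.
W(i) = (147)(50.8 − 20.4) = 4469 J; W(iii) = (429)(20.4 − 50.8) = -13042 J.
W_net = 4469 − 13042 = -8573 J (the counter-clockwise enclosed area).

W_net ≈ -8570 J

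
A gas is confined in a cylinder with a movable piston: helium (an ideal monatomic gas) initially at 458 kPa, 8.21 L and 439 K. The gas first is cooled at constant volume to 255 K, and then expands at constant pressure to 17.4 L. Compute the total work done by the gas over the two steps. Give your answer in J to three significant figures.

Step 1 (isochoric): W = 0 (constant volume).
After step 1: P = 266 kPa (V unchanged).
Step 2 (isobaric): W = PΔV = (266 kPa)(17.4 − 8.21 L) = 2445 J.
W_total = 0 + 2445 = 2445 J.

W_total ≈ 2440 J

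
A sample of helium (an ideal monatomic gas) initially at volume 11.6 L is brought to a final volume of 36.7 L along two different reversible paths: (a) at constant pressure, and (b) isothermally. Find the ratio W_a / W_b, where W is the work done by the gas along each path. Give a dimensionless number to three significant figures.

Path (a) isobaric: W = P₁(V₂ − V₁) → W_a/(P₁V₁) = 2.164.
Path (b) isothermal: W = P₁V₁ ln(V₂/V₁) → W_b/(P₁V₁) = 1.152.
W_a / W_b = 2.164 / 1.152 = 1.879.

W_a / W_b ≈ 1.88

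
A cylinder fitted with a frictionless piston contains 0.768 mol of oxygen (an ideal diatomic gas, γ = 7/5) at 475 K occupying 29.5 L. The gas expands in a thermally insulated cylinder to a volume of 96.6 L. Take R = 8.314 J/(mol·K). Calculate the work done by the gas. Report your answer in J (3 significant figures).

Adiabatic: TV^(γ−1) = const with γ = 7/5.
T₂ = T₁ (V₁/V₂)^(γ−1) = 475 × (29.5/96.6)^0.4 = 475 × 0.6222 = 295.6 K.
W_by = nCᵥ(T₁ − T₂) = (0.768)(20.79)(475 − 295.6) = 2865 J.

W ≈ 2860 J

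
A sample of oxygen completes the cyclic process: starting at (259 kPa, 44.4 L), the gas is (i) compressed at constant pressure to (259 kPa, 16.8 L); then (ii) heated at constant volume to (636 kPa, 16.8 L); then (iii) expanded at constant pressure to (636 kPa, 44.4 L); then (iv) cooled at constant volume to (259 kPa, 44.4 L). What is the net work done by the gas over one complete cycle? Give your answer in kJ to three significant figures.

W_net ≈ 10.4 kJ

Constant-volume legs do no work.
W(i) = (259)(16.8 − 44.4) = -7148 J; W(iii) = (636)(44.4 − 16.8) = 17554 J.
W_net = -7148 + 17554 = 10405 J (the clockwise enclosed area).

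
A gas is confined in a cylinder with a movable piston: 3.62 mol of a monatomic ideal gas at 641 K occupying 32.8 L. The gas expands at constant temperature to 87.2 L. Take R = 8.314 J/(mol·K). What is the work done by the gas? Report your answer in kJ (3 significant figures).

W ≈ 18.9 kJ

Isothermal: W = nRT ln(V₂/V₁).
W = (3.62)(8.314)(641) × ln(87.2/32.8)
  = 19292 × 0.9778
W_by_gas = 18863 J.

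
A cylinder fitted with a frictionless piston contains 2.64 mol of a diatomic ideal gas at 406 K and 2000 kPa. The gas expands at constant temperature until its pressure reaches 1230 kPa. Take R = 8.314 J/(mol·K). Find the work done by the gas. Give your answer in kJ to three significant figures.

Isothermal process: W = nRT ln(V₂/V₁) = nRT ln(P₁/P₂).
W = (2.64)(8.314)(406) × ln(2000/1230)
  = 8911 × ln(1.626) = 8911 × 0.4861
W_by_gas = 4332 J.

W ≈ 4.33 kJ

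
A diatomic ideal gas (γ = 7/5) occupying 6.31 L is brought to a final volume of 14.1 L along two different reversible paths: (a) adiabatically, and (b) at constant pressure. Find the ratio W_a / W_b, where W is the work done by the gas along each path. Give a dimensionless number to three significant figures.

Path (a) adiabatic: W = P₁V₁(1 − (V₁/V₂)^(γ−1))/(γ−1) → W_a/(P₁V₁) = 0.6876.
Path (b) isobaric: W = P₁(V₂ − V₁) → W_b/(P₁V₁) = 1.235.
W_a / W_b = 0.6876 / 1.235 = 0.5569.

W_a / W_b ≈ 0.557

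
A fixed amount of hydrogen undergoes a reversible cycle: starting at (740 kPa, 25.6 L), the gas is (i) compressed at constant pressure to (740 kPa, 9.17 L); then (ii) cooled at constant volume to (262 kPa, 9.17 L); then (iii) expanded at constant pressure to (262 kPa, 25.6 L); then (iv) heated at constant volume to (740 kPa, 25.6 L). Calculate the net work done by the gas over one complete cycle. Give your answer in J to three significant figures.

W_net ≈ -7850 J

Constant-volume legs do no work.
W(i) = (740)(9.17 − 25.6) = -12158 J; W(iii) = (262)(25.6 − 9.17) = 4305 J.
W_net = -12158 + 4305 = -7854 J (the counter-clockwise enclosed area).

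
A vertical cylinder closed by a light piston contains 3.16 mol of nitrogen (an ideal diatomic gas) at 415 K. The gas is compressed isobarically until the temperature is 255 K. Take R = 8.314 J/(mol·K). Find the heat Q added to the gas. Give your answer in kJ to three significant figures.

Isobaric: W = nRΔT = (3.16)(8.314)(-160) = -4204 J.
ΔU = nCᵥΔT with Cᵥ = 5R/2: ΔU = (3.16)(20.79)(-160) = -10509 J.
Q = ΔU + W = -10509 − 4204 = -14712 J.

Q ≈ -14.7 kJ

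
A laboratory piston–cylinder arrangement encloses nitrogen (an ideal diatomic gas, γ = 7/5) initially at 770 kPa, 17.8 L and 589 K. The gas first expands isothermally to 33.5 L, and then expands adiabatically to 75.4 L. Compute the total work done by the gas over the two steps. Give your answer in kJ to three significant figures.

W_total ≈ 18.2 kJ

Step 1 (isothermal): W = P₁V₁ ln(V₂/V₁) = (13706) ln(33.5/17.8) = 8667 J.
After step 1: P = 409.1 kPa, V = 33.5 L, T = 589 K.
Step 2 (adiabatic): W = (P₁V₁ − P₂V₂)/(γ−1) = (13706 − 9908)/0.4 = 9495 J.
W_total = 8667 + 9495 = 18162 J.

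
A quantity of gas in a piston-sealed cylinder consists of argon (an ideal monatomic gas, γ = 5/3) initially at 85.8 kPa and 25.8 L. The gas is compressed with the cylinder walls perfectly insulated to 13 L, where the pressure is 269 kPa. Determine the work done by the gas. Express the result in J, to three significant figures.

W ≈ -1930 J

Adiabatic: W = (P₁V₁ − P₂V₂)/(γ − 1) with γ = 5/3.
P₁V₁ = 2214 J, P₂V₂ = 3497 J.
W = (2214 − 3497) / 0.6667 = -1925 J.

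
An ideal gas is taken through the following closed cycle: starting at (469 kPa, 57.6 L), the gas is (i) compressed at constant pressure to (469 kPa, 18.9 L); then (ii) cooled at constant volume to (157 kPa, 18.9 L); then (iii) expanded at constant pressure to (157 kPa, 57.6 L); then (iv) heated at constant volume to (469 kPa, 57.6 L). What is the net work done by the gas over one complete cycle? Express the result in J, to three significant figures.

W_net ≈ -12100 J

Constant-volume legs do no work.
W(i) = (469)(18.9 − 57.6) = -18150 J; W(iii) = (157)(57.6 − 18.9) = 6076 J.
W_net = -18150 + 6076 = -12074 J (the counter-clockwise enclosed area).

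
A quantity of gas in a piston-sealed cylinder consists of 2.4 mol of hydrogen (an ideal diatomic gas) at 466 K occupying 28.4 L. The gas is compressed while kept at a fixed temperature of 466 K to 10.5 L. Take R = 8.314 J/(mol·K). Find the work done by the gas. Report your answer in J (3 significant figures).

W ≈ -9250 J

Isothermal: W = nRT ln(V₂/V₁).
W = (2.4)(8.314)(466) × ln(10.5/28.4)
  = 9298 × -0.995
W_by_gas = -9252 J.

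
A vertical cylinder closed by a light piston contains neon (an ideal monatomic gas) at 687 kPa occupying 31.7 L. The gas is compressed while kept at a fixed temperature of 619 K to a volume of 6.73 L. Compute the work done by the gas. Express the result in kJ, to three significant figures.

Isothermal: W = nRT ln(V₂/V₁) = P₁V₁ ln(V₂/V₁).
P₁V₁ = (687 kPa)(31.7 L) = 21778 J.
W = 21778 × ln(6.73/31.7) = 21778 × -1.55
W_by_gas = -33750 J.

W ≈ -33.8 kJ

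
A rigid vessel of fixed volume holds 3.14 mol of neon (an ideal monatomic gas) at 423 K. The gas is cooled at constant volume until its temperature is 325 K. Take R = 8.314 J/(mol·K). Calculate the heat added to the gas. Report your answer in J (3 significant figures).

Q ≈ -3840 J

Constant volume ⇒ W = 0, so Q = ΔU = nCᵥΔT with Cᵥ = 3R/2 = 12.47 J/(mol·K).
ΔU = (3.14)(12.47)(325 − 423) = -3838 J.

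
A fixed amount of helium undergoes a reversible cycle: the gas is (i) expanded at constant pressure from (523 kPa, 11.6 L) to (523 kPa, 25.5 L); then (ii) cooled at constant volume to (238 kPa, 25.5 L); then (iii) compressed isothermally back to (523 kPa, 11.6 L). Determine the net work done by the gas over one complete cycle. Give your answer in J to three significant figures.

Leg (i): W = PΔV = (523)(25.5 − 11.6) = 7270 J.
Leg (ii): W = 0.
Leg (iii): W = PᵢVᵢ ln(V_f/Vᵢ) = (6069) ln(11.6/25.5) = -4780 J.
W_net = 7270 − 4780 = 2489 J.

W_net ≈ 2490 J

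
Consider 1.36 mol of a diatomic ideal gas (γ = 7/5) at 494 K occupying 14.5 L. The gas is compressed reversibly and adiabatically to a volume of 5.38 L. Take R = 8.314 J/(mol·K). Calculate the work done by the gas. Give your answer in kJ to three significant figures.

Adiabatic: TV^(γ−1) = const with γ = 7/5.
T₂ = T₁ (V₁/V₂)^(γ−1) = 494 × (14.5/5.38)^0.4 = 494 × 1.487 = 734.4 K.
W_by = nCᵥ(T₁ − T₂) = (1.36)(20.79)(494 − 734.4) = -6797 J.

W ≈ -6.80 kJ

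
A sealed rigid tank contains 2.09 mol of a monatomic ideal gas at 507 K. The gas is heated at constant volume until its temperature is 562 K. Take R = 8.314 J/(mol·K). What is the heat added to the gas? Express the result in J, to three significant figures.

Constant volume ⇒ W = 0, so Q = ΔU = nCᵥΔT with Cᵥ = 3R/2 = 12.47 J/(mol·K).
ΔU = (2.09)(12.47)(562 − 507) = 1434 J.

Q ≈ 1430 J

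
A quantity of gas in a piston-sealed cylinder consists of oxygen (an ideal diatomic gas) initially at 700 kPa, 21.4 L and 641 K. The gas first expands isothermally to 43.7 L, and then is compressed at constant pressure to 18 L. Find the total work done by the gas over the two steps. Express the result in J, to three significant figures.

Step 1 (isothermal): W = P₁V₁ ln(V₂/V₁) = (14980) ln(43.7/21.4) = 10695 J.
After step 1: P = 342.8 kPa, V = 43.7 L, T = 641 K.
Step 2 (isobaric): W = PΔV = (342.8 kPa)(18 − 43.7 L) = -8810 J.
W_total = 10695 − 8810 = 1885 J.

W_total ≈ 1890 J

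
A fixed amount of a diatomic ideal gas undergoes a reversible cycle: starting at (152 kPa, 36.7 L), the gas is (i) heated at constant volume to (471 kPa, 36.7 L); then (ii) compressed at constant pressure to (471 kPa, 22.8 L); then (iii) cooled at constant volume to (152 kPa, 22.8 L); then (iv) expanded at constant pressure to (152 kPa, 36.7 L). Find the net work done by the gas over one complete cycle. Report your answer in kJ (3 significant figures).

Constant-volume legs do no work.
W(ii) = (471)(22.8 − 36.7) = -6547 J; W(iv) = (152)(36.7 − 22.8) = 2113 J.
W_net = -6547 + 2113 = -4434 J (the counter-clockwise enclosed area).

W_net ≈ -4.43 kJ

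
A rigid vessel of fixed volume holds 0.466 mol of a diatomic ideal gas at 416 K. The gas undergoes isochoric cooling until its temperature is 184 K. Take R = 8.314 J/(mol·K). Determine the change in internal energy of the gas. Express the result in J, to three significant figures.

Constant volume ⇒ W = 0, so Q = ΔU = nCᵥΔT with Cᵥ = 5R/2 = 20.79 J/(mol·K).
ΔU = (0.466)(20.79)(184 − 416) = -2247 J.

ΔU ≈ -2250 J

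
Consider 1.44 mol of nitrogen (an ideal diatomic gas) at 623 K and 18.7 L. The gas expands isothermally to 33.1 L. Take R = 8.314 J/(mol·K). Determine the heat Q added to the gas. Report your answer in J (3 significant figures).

Q ≈ 4260 J

Isothermal ⇒ ΔU = 0, so Q = W = nRT ln(V₂/V₁).
Q = (1.44)(8.314)(623) ln(33.1/18.7) = 7459 × 0.571 = 4259 J.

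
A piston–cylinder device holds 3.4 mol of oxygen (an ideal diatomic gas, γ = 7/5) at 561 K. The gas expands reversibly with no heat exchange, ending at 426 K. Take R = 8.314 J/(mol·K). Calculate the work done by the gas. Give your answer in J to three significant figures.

Adiabatic ⇒ Q = 0, so W_by = −ΔU = nCᵥ(T₁ − T₂).
Cᵥ = 5R/2 = 20.79 J/(mol·K).
W = (3.4)(20.79)(561 − 426) = 9540 J.

W ≈ 9540 J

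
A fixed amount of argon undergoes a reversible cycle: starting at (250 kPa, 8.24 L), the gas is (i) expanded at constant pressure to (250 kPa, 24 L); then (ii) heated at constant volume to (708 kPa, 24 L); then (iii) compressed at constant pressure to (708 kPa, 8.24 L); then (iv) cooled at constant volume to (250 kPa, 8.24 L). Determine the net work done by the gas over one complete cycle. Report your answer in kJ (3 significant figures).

Constant-volume legs do no work.
W(i) = (250)(24 − 8.24) = 3940 J; W(iii) = (708)(8.24 − 24) = -11158 J.
W_net = 3940 − 11158 = -7218 J (the counter-clockwise enclosed area).

W_net ≈ -7.22 kJ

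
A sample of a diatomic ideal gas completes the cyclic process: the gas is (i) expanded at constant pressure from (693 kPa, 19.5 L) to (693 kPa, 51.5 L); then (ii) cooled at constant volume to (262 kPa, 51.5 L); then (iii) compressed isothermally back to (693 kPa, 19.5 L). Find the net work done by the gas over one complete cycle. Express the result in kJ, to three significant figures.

W_net ≈ 9.07 kJ

Leg (i): W = PΔV = (693)(51.5 − 19.5) = 22176 J.
Leg (ii): W = 0.
Leg (iii): W = PᵢVᵢ ln(V_f/Vᵢ) = (13493) ln(19.5/51.5) = -13104 J.
W_net = 22176 − 13104 = 9072 J.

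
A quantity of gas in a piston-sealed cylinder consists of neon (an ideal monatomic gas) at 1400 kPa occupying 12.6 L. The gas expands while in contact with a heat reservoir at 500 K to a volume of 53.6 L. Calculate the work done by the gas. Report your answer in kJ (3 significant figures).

Isothermal: W = nRT ln(V₂/V₁) = P₁V₁ ln(V₂/V₁).
P₁V₁ = (1400 kPa)(12.6 L) = 17640 J.
W = 17640 × ln(53.6/12.6) = 17640 × 1.448
W_by_gas = 25540 J.

W ≈ 25.5 kJ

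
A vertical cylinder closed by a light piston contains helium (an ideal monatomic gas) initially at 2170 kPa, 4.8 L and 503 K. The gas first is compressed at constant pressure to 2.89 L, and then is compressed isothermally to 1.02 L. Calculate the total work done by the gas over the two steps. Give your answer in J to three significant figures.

W_total ≈ -10700 J

Step 1 (isobaric): W = PΔV = (2170 kPa)(2.89 − 4.8 L) = -4145 J.
After step 1: P = 2170 kPa, V = 2.89 L, T = 302.8 K.
Step 2 (isothermal): W = P₁V₁ ln(V₂/V₁) = (6271) ln(1.02/2.89) = -6531 J.
W_total = -4145 − 6531 = -10676 J.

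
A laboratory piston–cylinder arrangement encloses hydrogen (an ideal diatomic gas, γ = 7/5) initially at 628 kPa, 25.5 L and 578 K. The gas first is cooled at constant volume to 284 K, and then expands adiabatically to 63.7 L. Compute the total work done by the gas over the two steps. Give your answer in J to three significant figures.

Step 1 (isochoric): W = 0 (constant volume).
After step 1: P = 308.6 kPa (V unchanged).
Step 2 (adiabatic): W = (P₁V₁ − P₂V₂)/(γ−1) = (7868 − 5456)/0.4 = 6032 J.
W_total = 0 + 6032 = 6032 J.

W_total ≈ 6030 J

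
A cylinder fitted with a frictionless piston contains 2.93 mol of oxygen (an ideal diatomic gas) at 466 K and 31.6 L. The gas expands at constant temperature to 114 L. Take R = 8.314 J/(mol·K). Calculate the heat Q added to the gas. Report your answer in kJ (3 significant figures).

Isothermal ⇒ ΔU = 0, so Q = W = nRT ln(V₂/V₁).
Q = (2.93)(8.314)(466) ln(114/31.6) = 11352 × 1.283 = 14565 J.

Q ≈ 14.6 kJ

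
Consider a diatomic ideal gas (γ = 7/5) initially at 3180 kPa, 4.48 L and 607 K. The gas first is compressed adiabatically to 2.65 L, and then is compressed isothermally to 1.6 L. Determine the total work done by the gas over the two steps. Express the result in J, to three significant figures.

W_total ≈ -17200 J

Step 1 (adiabatic): W = (P₁V₁ − P₂V₂)/(γ−1) = (14246 − 17576)/0.4 = -8324 J.
After step 1: P = 6632 kPa, V = 2.65 L, T = 748.9 K.
Step 2 (isothermal): W = P₁V₁ ln(V₂/V₁) = (17576) ln(1.6/2.65) = -8868 J.
W_total = -8324 − 8868 = -17192 J.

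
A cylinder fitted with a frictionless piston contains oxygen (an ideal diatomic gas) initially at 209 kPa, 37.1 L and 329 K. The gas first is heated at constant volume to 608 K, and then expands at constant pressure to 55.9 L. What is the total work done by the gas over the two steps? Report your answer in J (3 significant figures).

W_total ≈ 7260 J

Step 1 (isochoric): W = 0 (constant volume).
After step 1: P = 386.2 kPa (V unchanged).
Step 2 (isobaric): W = PΔV = (386.2 kPa)(55.9 − 37.1 L) = 7261 J.
W_total = 0 + 7261 = 7261 J.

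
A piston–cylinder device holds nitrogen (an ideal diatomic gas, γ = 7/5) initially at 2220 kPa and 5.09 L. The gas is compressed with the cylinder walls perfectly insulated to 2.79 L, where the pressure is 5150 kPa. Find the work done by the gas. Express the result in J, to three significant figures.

W ≈ -7670 J

Adiabatic: W = (P₁V₁ − P₂V₂)/(γ − 1) with γ = 7/5.
P₁V₁ = 11300 J, P₂V₂ = 14368 J.
W = (11300 − 14368) / 0.4 = -7672 J.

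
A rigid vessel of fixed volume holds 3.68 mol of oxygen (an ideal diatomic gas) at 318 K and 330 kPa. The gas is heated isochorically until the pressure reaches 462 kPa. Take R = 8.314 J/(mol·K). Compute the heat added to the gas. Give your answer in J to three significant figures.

Constant volume ⇒ W = 0, so Q = ΔU = nCᵥΔT with Cᵥ = 5R/2 = 20.79 J/(mol·K).
At constant V, T₂/T₁ = P₂/P₁ ⇒ ΔT = T₁(P₂/P₁ − 1) = 318·(462/330 − 1) = 127.2 K.
ΔU = (3.68)(20.79)(127.2) = 9729 J.

Q ≈ 9730 J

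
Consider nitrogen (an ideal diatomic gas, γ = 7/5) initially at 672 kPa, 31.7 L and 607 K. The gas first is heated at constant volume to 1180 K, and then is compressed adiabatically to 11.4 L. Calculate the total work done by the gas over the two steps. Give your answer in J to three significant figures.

Step 1 (isochoric): W = 0 (constant volume).
After step 1: P = 1306 kPa (V unchanged).
Step 2 (adiabatic): W = (P₁V₁ − P₂V₂)/(γ−1) = (41412 − 62342)/0.4 = -52327 J.
W_total = 0 − 52327 = -52327 J.

W_total ≈ -52300 J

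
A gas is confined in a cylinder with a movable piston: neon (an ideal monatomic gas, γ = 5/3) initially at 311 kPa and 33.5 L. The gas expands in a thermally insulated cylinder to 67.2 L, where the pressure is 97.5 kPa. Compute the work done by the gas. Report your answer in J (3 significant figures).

Adiabatic: W = (P₁V₁ − P₂V₂)/(γ − 1) with γ = 5/3.
P₁V₁ = 10418 J, P₂V₂ = 6552 J.
W = (10418 − 6552) / 0.6667 = 5800 J.

W ≈ 5800 J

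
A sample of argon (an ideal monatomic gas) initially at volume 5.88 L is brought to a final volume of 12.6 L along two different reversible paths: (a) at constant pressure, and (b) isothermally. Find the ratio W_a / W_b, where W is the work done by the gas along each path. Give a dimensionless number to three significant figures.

W_a / W_b ≈ 1.50

Path (a) isobaric: W = P₁(V₂ − V₁) → W_a/(P₁V₁) = 1.143.
Path (b) isothermal: W = P₁V₁ ln(V₂/V₁) → W_b/(P₁V₁) = 0.7621.
W_a / W_b = 1.143 / 0.7621 = 1.5.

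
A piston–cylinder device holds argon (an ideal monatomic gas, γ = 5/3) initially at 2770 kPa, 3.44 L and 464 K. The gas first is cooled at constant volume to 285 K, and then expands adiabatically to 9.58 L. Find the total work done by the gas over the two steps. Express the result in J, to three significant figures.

W_total ≈ 4340 J

Step 1 (isochoric): W = 0 (constant volume).
After step 1: P = 1701 kPa (V unchanged).
Step 2 (adiabatic): W = (P₁V₁ − P₂V₂)/(γ−1) = (5853 − 2957)/0.667 = 4344 J.
W_total = 0 + 4344 = 4344 J.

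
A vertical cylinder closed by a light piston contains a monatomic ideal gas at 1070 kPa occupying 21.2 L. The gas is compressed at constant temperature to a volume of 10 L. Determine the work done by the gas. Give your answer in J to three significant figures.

Isothermal: W = nRT ln(V₂/V₁) = P₁V₁ ln(V₂/V₁).
P₁V₁ = (1070 kPa)(21.2 L) = 22684 J.
W = 22684 × ln(10/21.2) = 22684 × -0.7514
W_by_gas = -17045 J.

W ≈ -17000 J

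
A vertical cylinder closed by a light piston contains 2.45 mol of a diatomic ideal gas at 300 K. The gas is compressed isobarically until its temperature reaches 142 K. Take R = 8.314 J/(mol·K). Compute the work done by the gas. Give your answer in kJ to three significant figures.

Isobaric: W = P ΔV = nR ΔT.
W = (2.45)(8.314)(142 − 300) = -3218 J.

W ≈ -3.22 kJ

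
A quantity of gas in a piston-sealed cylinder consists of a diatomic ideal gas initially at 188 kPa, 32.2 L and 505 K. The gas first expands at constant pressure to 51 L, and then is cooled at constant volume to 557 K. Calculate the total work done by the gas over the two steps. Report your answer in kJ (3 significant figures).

W_total ≈ 3.53 kJ

Step 1 (isobaric): W = PΔV = (188 kPa)(51 − 32.2 L) = 3534 J.
Step 2 (isochoric): W = 0 (constant volume).
W_total = 3534 + 0 = 3534 J.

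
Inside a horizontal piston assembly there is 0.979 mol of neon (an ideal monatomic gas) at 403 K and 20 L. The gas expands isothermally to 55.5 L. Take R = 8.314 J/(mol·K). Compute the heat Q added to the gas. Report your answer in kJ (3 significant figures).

Q ≈ 3.35 kJ

Isothermal ⇒ ΔU = 0, so Q = W = nRT ln(V₂/V₁).
Q = (0.979)(8.314)(403) ln(55.5/20) = 3280 × 1.021 = 3348 J.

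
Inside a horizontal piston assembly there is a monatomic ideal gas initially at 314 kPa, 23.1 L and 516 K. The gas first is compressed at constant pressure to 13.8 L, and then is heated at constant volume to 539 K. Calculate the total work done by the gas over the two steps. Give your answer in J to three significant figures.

Step 1 (isobaric): W = PΔV = (314 kPa)(13.8 − 23.1 L) = -2920 J.
Step 2 (isochoric): W = 0 (constant volume).
W_total = -2920 + 0 = -2920 J.

W_total ≈ -2920 J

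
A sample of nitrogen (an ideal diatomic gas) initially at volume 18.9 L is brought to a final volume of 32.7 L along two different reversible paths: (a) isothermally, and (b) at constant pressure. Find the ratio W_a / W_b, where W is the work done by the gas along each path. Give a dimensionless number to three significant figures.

Path (a) isothermal: W = P₁V₁ ln(V₂/V₁) → W_a/(P₁V₁) = 0.5482.
Path (b) isobaric: W = P₁(V₂ − V₁) → W_b/(P₁V₁) = 0.7302.
W_a / W_b = 0.5482 / 0.7302 = 0.7508.

W_a / W_b ≈ 0.751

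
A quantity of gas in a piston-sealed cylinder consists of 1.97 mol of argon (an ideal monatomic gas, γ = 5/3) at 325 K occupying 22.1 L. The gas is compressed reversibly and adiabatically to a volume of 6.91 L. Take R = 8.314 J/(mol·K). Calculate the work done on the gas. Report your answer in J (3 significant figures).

Adiabatic: TV^(γ−1) = const with γ = 5/3.
T₂ = T₁ (V₁/V₂)^(γ−1) = 325 × (22.1/6.91)^0.667 = 325 × 2.171 = 705.5 K.
W_by = nCᵥ(T₁ − T₂) = (1.97)(12.47)(325 − 705.5) = -9348 J.
Work on gas = −W_by = 9348 J.

W ≈ 9350 J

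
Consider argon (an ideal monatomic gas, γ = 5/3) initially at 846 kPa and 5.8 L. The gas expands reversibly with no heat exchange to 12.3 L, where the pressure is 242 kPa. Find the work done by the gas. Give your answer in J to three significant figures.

W ≈ 2900 J

Adiabatic: W = (P₁V₁ − P₂V₂)/(γ − 1) with γ = 5/3.
P₁V₁ = 4907 J, P₂V₂ = 2977 J.
W = (4907 − 2977) / 0.6667 = 2895 J.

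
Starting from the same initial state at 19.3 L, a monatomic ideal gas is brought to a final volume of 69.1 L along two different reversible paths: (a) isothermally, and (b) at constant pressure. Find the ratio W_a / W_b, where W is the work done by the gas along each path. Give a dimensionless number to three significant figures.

Path (a) isothermal: W = P₁V₁ ln(V₂/V₁) → W_a/(P₁V₁) = 1.275.
Path (b) isobaric: W = P₁(V₂ − V₁) → W_b/(P₁V₁) = 2.58.
W_a / W_b = 1.275 / 2.58 = 0.4943.

W_a / W_b ≈ 0.494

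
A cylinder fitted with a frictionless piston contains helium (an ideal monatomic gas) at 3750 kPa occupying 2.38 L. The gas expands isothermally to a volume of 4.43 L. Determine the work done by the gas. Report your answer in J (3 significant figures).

Isothermal: W = nRT ln(V₂/V₁) = P₁V₁ ln(V₂/V₁).
P₁V₁ = (3750 kPa)(2.38 L) = 8925 J.
W = 8925 × ln(4.43/2.38) = 8925 × 0.6213
W_by_gas = 5545 J.

W ≈ 5550 J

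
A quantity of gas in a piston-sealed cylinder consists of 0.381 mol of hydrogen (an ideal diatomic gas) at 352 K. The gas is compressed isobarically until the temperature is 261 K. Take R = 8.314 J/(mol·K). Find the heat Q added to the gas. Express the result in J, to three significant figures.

Isobaric: W = nRΔT = (0.381)(8.314)(-91) = -288.3 J.
ΔU = nCᵥΔT with Cᵥ = 5R/2: ΔU = (0.381)(20.79)(-91) = -720.6 J.
Q = ΔU + W = -720.6 − 288.3 = -1009 J.

Q ≈ -1010 J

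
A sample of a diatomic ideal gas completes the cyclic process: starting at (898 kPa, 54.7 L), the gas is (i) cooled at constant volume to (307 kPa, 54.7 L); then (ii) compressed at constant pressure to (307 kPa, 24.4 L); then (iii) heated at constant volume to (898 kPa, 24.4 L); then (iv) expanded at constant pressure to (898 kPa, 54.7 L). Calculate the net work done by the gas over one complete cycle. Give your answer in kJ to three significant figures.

Constant-volume legs do no work.
W(ii) = (307)(24.4 − 54.7) = -9302 J; W(iv) = (898)(54.7 − 24.4) = 27209 J.
W_net = -9302 + 27209 = 17907 J (the clockwise enclosed area).

W_net ≈ 17.9 kJ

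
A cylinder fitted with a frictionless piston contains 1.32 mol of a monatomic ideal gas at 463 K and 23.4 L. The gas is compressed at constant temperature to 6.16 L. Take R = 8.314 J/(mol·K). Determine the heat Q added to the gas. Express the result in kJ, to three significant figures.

Q ≈ -6.78 kJ

Isothermal ⇒ ΔU = 0, so Q = W = nRT ln(V₂/V₁).
Q = (1.32)(8.314)(463) ln(6.16/23.4) = 5081 × -1.335 = -6782 J.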